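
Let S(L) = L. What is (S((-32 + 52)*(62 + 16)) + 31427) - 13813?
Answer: 19174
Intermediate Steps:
(S((-32 + 52)*(62 + 16)) + 31427) - 13813 = ((-32 + 52)*(62 + 16) + 31427) - 13813 = (20*78 + 31427) - 13813 = (1560 + 31427) - 13813 = 32987 - 13813 = 19174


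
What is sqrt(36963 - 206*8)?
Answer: sqrt(35315) ≈ 187.92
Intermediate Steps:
sqrt(36963 - 206*8) = sqrt(36963 - 1648) = sqrt(35315)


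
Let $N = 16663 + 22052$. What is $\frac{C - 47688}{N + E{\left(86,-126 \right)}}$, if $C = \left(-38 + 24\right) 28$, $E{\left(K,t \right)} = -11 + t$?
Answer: $- \frac{24040}{19289} \approx -1.2463$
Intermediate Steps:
$C = -392$ ($C = \left(-14\right) 28 = -392$)
$N = 38715$
$\frac{C - 47688}{N + E{\left(86,-126 \right)}} = \frac{-392 - 47688}{38715 - 137} = - \frac{48080}{38715 - 137} = - \frac{48080}{38578} = \left(-48080\right) \frac{1}{38578} = - \frac{24040}{19289}$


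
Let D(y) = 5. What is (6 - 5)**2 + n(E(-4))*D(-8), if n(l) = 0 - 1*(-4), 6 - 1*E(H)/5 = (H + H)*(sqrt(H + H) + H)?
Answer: 21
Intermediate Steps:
E(H) = 30 - 10*H*(H + sqrt(2)*sqrt(H)) (E(H) = 30 - 5*(H + H)*(sqrt(H + H) + H) = 30 - 5*2*H*(sqrt(2*H) + H) = 30 - 5*2*H*(sqrt(2)*sqrt(H) + H) = 30 - 5*2*H*(H + sqrt(2)*sqrt(H)) = 30 - 10*H*(H + sqrt(2)*sqrt(H)))
n(l) = 4 (n(l) = 0 + 4 = 4)
(6 - 5)**2 + n(E(-4))*D(-8) = (6 - 5)**2 + 4*5 = 1**2 + 20 = 1 + 20 = 21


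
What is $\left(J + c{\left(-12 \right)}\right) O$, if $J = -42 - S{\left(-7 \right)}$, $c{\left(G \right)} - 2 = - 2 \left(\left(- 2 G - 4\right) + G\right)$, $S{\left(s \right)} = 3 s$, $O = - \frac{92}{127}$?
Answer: $\frac{3220}{127} \approx 25.354$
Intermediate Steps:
$O = - \frac{92}{127}$ ($O = \left(-92\right) \frac{1}{127} = - \frac{92}{127} \approx -0.72441$)
$c{\left(G \right)} = 10 + 2 G$ ($c{\left(G \right)} = 2 - 2 \left(\left(- 2 G - 4\right) + G\right) = 2 - 2 \left(\left(-4 - 2 G\right) + G\right) = 2 - 2 \left(-4 - G\right) = 2 + \left(8 + 2 G\right) = 10 + 2 G$)
$J = -21$ ($J = -42 - 3 \left(-7\right) = -42 - -21 = -42 + 21 = -21$)
$\left(J + c{\left(-12 \right)}\right) O = \left(-21 + \left(10 + 2 \left(-12\right)\right)\right) \left(- \frac{92}{127}\right) = \left(-21 + \left(10 - 24\right)\right) \left(- \frac{92}{127}\right) = \left(-21 - 14\right) \left(- \frac{92}{127}\right) = \left(-35\right) \left(- \frac{92}{127}\right) = \frac{3220}{127}$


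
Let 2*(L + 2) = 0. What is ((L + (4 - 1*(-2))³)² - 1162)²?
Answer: 1992193956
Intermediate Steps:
L = -2 (L = -2 + (½)*0 = -2 + 0 = -2)
((L + (4 - 1*(-2))³)² - 1162)² = ((-2 + (4 - 1*(-2))³)² - 1162)² = ((-2 + (4 + 2)³)² - 1162)² = ((-2 + 6³)² - 1162)² = ((-2 + 216)² - 1162)² = (214² - 1162)² = (45796 - 1162)² = 44634² = 1992193956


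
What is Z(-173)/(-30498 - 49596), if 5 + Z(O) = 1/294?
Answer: 1469/23547636 ≈ 6.2384e-5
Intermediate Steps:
Z(O) = -1469/294 (Z(O) = -5 + 1/294 = -1469/294)
Z(-173)/(-30498 - 49596) = -1469/(294*(-30498 - 49596)) = -1469/294/(-80094) = -1469/294*(-1/80094) = 1469/23547636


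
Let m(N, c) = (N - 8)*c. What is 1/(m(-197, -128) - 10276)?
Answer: 1/15964 ≈ 6.2641e-5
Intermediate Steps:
m(N, c) = c*(-8 + N) (m(N, c) = (-8 + N)*c = c*(-8 + N))
1/(m(-197, -128) - 10276) = 1/(-128*(-8 - 197) - 10276) = 1/(-128*(-205) - 10276) = 1/(26240 - 10276) = 1/15964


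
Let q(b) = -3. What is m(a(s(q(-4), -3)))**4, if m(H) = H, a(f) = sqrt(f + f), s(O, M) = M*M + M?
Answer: 144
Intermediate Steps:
s(O, M) = M + M**2 (s(O, M) = M**2 + M = M + M**2)
a(f) = sqrt(2)*sqrt(f) (a(f) = sqrt(2*f) = sqrt(2)*sqrt(f))
m(a(s(q(-4), -3)))**4 = (sqrt(2)*sqrt(-3*(1 - 3)))**4 = (sqrt(2)*sqrt(-3*(-2)))**4 = (sqrt(2)*sqrt(6))**4 = (2*sqrt(3))**4 = 144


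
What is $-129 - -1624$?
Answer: $1495$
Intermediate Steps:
$-129 - -1624 = -129 + 1624 = 1495$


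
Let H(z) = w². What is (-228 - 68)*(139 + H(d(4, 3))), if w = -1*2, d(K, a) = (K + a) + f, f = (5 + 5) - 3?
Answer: -42328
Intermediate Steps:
f = 7 (f = 10 - 3 = 7)
d(K, a) = 7 + K + a (d(K, a) = (K + a) + 7 = 7 + K + a)
w = -2
H(z) = 4 (H(z) = (-2)² = 4)
(-228 - 68)*(139 + H(d(4, 3))) = (-228 - 68)*(139 + 4) = -296*143 = -42328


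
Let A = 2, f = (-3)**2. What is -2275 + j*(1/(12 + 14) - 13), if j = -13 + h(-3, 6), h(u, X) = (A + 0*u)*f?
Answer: -60835/26 ≈ -2339.8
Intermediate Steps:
f = 9
h(u, X) = 18 (h(u, X) = (2 + 0*u)*9 = (2 + 0)*9 = 2*9 = 18)
j = 5 (j = -13 + 18 = 5)
-2275 + j*(1/(12 + 14) - 13) = -2275 + 5*(1/(12 + 14) - 13) = -2275 + 5*(1/26 - 13) = -2275 + 5*(-337/26) = -2275 - 1685/26 = -60835/26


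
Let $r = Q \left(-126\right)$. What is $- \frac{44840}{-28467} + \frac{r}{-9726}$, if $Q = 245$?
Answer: $\frac{219148355}{46145007} \approx 4.7491$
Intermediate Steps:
$r = -30870$ ($r = 245 \left(-126\right) = -30870$)
$- \frac{44840}{-28467} + \frac{r}{-9726} = - \frac{44840}{-28467} - \frac{30870}{-9726} = \left(-44840\right) \left(- \frac{1}{28467}\right) - - \frac{5145}{1621} = \frac{44840}{28467} + \frac{5145}{1621} = \frac{219148355}{46145007}$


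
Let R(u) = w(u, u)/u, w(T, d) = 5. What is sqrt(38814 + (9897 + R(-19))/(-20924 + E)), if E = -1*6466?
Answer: sqrt(2627941139344455)/260205 ≈ 197.01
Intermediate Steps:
E = -6466
R(u) = 5/u
sqrt(38814 + (9897 + R(-19))/(-20924 + E)) = sqrt(38814 + (9897 + 5/(-19))/(-20924 - 6466)) = sqrt(38814 + (9897 + 5*(-1/19))/(-27390)) = sqrt(38814 + (9897 - 5/19)*(-1/27390)) = sqrt(38814 + (188038/19)*(-1/27390)) = sqrt(38814 - 94019/260205) = sqrt(10099502851/260205) = sqrt(2627941139344455)/260205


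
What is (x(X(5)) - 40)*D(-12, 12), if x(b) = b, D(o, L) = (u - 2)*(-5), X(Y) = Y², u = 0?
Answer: -150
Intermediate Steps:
D(o, L) = 10 (D(o, L) = (0 - 2)*(-5) = -2*(-5) = 10)
(x(X(5)) - 40)*D(-12, 12) = (5² - 40)*10 = (25 - 40)*10 = -15*10 = -150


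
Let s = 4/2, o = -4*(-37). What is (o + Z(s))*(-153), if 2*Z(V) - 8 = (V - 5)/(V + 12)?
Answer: -650709/28 ≈ -23240.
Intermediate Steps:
o = 148
s = 2 (s = 4*(½) = 2)
Z(V) = 4 + (-5 + V)/(2*(12 + V)) (Z(V) = 4 + ((V - 5)/(V + 12))/2 = 4 + ((-5 + V)/(12 + V))/2 = 4 + (-5 + V)/(2*(12 + V)))
(o + Z(s))*(-153) = (148 + (91 + 9*2)/(2*(12 + 2)))*(-153) = (148 + (½)*(91 + 18)/14)*(-153) = (148 + (½)*(1/14)*109)*(-153) = (148 + 109/28)*(-153) = (4253/28)*(-153) = -650709/28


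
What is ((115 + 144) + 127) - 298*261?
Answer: -77392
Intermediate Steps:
((115 + 144) + 127) - 298*261 = (259 + 127) - 77778 = 386 - 77778 = -77392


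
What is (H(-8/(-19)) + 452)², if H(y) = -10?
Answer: 195364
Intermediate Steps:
(H(-8/(-19)) + 452)² = (-10 + 452)² = 442² = 195364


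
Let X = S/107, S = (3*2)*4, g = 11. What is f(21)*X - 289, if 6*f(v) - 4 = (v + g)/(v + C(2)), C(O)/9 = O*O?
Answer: -1761571/6099 ≈ -288.83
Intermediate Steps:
C(O) = 9*O² (C(O) = 9*(O*O) = 9*O²)
S = 24 (S = 6*4 = 24)
X = 24/107 ≈ 0.22430
f(v) = ⅔ + (11 + v)/(6*(36 + v)) (f(v) = ⅔ + ((v + 11)/(v + 9*2²))/6 = ⅔ + ((11 + v)/(v + 9*4))/6 = ⅔ + ((11 + v)/(v + 36))/6 = ⅔ + ((11 + v)/(36 + v))/6 = ⅔ + (11 + v)/(6*(36 + v)))
f(21)*X - 289 = (5*(31 + 21)/(6*(36 + 21)))*(24/107) - 289 = ((⅚)*52/57)*(24/107) - 289 = ((⅚)*(1/57)*52)*(24/107) - 289 = (130/171)*(24/107) - 289 = 1040/6099 - 289 = -1761571/6099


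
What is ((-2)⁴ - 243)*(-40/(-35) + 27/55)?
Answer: -142783/385 ≈ -370.86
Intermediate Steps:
((-2)⁴ - 243)*(-40/(-35) + 27/55) = (16 - 243)*(-40*(-1/35) + 27*(1/55)) = -227*(8/7 + 27/55) = -227*629/385 = -142783/385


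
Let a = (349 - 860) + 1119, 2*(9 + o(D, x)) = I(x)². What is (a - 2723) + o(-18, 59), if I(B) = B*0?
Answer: -2124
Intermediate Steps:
I(B) = 0
o(D, x) = -9 (o(D, x) = -9 + (½)*0² = -9 + (½)*0 = -9 + 0 = -9)
a = 608 (a = -511 + 1119 = 608)
(a - 2723) + o(-18, 59) = (608 - 2723) - 9 = -2115 - 9 = -2124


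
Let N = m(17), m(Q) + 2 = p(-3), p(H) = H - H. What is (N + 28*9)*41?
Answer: 10250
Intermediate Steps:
p(H) = 0
m(Q) = -2 (m(Q) = -2 + 0 = -2)
N = -2
(N + 28*9)*41 = (-2 + 28*9)*41 = (-2 + 252)*41 = 250*41 = 10250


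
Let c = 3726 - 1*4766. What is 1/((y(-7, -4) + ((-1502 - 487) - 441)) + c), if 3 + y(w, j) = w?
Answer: -1/3480 ≈ -0.00028736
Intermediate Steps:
y(w, j) = -3 + w
c = -1040 (c = 3726 - 4766 = -1040)
1/((y(-7, -4) + ((-1502 - 487) - 441)) + c) = 1/(((-3 - 7) + ((-1502 - 487) - 441)) - 1040) = 1/((-10 + (-1989 - 441)) - 1040) = 1/((-10 - 2430) - 1040) = 1/(-2440 - 1040) = 1/(-3480) = -1/3480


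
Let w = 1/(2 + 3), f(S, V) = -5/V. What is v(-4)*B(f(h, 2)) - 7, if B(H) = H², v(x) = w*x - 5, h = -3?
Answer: -173/4 ≈ -43.250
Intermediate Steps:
w = ⅕ (w = 1/5 = ⅕ ≈ 0.20000)
v(x) = -5 + x/5 (v(x) = x/5 - 5 = -5 + x/5)
v(-4)*B(f(h, 2)) - 7 = (-5 + (⅕)*(-4))*(-5/2)² - 7 = (-5 - ⅘)*(-5*½)² - 7 = -29*(-5/2)²/5 - 7 = -29/5*25/4 - 7 = -145/4 - 7 = -173/4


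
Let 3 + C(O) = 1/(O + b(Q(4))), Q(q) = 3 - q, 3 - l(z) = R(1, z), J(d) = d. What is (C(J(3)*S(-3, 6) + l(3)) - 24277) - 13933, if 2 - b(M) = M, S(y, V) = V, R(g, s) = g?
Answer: -878898/23 ≈ -38213.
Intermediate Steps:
l(z) = 2 (l(z) = 3 - 1*1 = 3 - 1 = 2)
b(M) = 2 - M
C(O) = -3 + 1/(3 + O) (C(O) = -3 + 1/(O + (2 - (3 - 1*4))) = -3 + 1/(O + (2 - (3 - 4))) = -3 + 1/(O + (2 - 1*(-1))) = -3 + 1/(O + (2 + 1)) = -3 + 1/(O + 3) = -3 + 1/(3 + O))
(C(J(3)*S(-3, 6) + l(3)) - 24277) - 13933 = ((-8 - 3*(3*6 + 2))/(3 + (3*6 + 2)) - 24277) - 13933 = ((-8 - 3*(18 + 2))/(3 + (18 + 2)) - 24277) - 13933 = ((-8 - 3*20)/(3 + 20) - 24277) - 13933 = ((-8 - 60)/23 - 24277) - 13933 = ((1/23)*(-68) - 24277) - 13933 = (-68/23 - 24277) - 13933 = -558439/23 - 13933 = -878898/23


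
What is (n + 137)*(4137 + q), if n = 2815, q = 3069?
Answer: 21272112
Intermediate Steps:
(n + 137)*(4137 + q) = (2815 + 137)*(4137 + 3069) = 2952*7206 = 21272112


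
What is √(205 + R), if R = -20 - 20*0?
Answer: √185 ≈ 13.601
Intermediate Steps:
R = -20 (R = -20 + 0 = -20)
√(205 + R) = √(205 - 20) = √185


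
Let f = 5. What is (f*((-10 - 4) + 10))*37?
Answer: -740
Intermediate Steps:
(f*((-10 - 4) + 10))*37 = (5*((-10 - 4) + 10))*37 = (5*(-14 + 10))*37 = (5*(-4))*37 = -20*37 = -740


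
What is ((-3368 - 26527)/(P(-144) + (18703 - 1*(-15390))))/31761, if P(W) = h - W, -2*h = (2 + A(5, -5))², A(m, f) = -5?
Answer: -3986/144967791 ≈ -2.7496e-5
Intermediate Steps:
h = -9/2 (h = -(2 - 5)²/2 = -½*(-3)² = -½*9 = -9/2 ≈ -4.5000)
P(W) = -9/2 - W
((-3368 - 26527)/(P(-144) + (18703 - 1*(-15390))))/31761 = ((-3368 - 26527)/((-9/2 - 1*(-144)) + (18703 - 1*(-15390))))/31761 = -29895/((-9/2 + 144) + (18703 + 15390))*(1/31761) = -29895/(279/2 + 34093)*(1/31761) = -29895/68465/2*(1/31761) = -29895*2/68465*(1/31761) = -11958/13693*1/31761 = -3986/144967791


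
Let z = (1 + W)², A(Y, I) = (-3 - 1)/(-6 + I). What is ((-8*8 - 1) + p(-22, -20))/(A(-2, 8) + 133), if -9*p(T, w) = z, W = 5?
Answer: -69/131 ≈ -0.52672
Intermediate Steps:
A(Y, I) = -4/(-6 + I)
z = 36 (z = (1 + 5)² = 6² = 36)
p(T, w) = -4 (p(T, w) = -⅑*36 = -4)
((-8*8 - 1) + p(-22, -20))/(A(-2, 8) + 133) = ((-8*8 - 1) - 4)/(-4/(-6 + 8) + 133) = ((-64 - 1) - 4)/(-4/2 + 133) = (-65 - 4)/(-4*½ + 133) = -69/(-2 + 133) = -69/131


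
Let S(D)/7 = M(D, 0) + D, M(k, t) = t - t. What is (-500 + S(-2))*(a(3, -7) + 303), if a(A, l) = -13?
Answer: -149060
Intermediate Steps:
M(k, t) = 0
S(D) = 7*D (S(D) = 7*(0 + D) = 7*D)
(-500 + S(-2))*(a(3, -7) + 303) = (-500 + 7*(-2))*(-13 + 303) = (-500 - 14)*290 = -514*290 = -149060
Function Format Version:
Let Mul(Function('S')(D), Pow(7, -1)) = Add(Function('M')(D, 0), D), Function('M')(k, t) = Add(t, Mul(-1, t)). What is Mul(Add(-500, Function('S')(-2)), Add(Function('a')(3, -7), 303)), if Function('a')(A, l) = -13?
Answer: -149060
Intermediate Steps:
Function('M')(k, t) = 0
Function('S')(D) = Mul(7, D) (Function('S')(D) = Mul(7, Add(0, D)) = Mul(7, D))
Mul(Add(-500, Function('S')(-2)), Add(Function('a')(3, -7), 303)) = Mul(Add(-500, Mul(7, -2)), Add(-13, 303)) = Mul(Add(-500, -14), 290) = Mul(-514, 290) = -149060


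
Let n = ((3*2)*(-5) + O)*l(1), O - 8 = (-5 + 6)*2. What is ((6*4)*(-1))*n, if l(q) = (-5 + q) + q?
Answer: -1440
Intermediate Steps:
l(q) = -5 + 2*q
O = 10 (O = 8 + (-5 + 6)*2 = 8 + 1*2 = 8 + 2 = 10)
n = 60 (n = ((3*2)*(-5) + 10)*(-5 + 2*1) = (6*(-5) + 10)*(-5 + 2) = (-30 + 10)*(-3) = -20*(-3) = 60)
((6*4)*(-1))*n = ((6*4)*(-1))*60 = (24*(-1))*60 = -24*60 = -1440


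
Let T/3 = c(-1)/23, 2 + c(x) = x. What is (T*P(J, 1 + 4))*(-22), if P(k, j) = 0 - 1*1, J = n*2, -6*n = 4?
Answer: -198/23 ≈ -8.6087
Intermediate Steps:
n = -⅔ (n = -⅙*4 = -⅔ ≈ -0.66667)
c(x) = -2 + x
J = -4/3 (J = -⅔*2 = -4/3 ≈ -1.3333)
P(k, j) = -1 (P(k, j) = 0 - 1 = -1)
T = -9/23 (T = 3*((-2 - 1)/23) = 3*(-3*1/23) = 3*(-3/23) = -9/23 ≈ -0.39130)
(T*P(J, 1 + 4))*(-22) = -9/23*(-1)*(-22) = (9/23)*(-22) = -198/23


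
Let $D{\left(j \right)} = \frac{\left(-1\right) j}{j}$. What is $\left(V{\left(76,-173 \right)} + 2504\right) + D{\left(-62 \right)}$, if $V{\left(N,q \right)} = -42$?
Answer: $2461$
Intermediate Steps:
$D{\left(j \right)} = -1$
$\left(V{\left(76,-173 \right)} + 2504\right) + D{\left(-62 \right)} = \left(-42 + 2504\right) - 1 = 2462 - 1 = 2461$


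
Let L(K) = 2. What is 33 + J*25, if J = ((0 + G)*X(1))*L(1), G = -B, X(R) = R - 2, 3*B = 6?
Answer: 133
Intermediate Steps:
B = 2 (B = (1/3)*6 = 2)
X(R) = -2 + R
G = -2 (G = -1*2 = -2)
J = 4 (J = ((0 - 2)*(-2 + 1))*2 = -2*(-1)*2 = 2*2 = 4)
33 + J*25 = 33 + 4*25 = 33 + 100 = 133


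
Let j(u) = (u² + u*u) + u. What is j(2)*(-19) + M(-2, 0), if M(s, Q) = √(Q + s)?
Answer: -190 + I*√2 ≈ -190.0 + 1.4142*I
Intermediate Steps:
j(u) = u + 2*u² (j(u) = (u² + u²) + u = 2*u² + u = u + 2*u²)
j(2)*(-19) + M(-2, 0) = (2*(1 + 2*2))*(-19) + √(0 - 2) = (2*(1 + 4))*(-19) + √(-2) = (2*5)*(-19) + I*√2 = 10*(-19) + I*√2 = -190 + I*√2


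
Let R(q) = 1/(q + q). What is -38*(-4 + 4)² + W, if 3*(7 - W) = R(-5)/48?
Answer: 10081/1440 ≈ 7.0007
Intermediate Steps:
R(q) = 1/(2*q)
W = 10081/1440 (W = 7 - (½)/(-5)/(3*48) = 7 - (½)*(-⅕)/(3*48) = 7 - (-1)/(30*48) = 7 - ⅓*(-1/480) = 7 + 1/1440 = 10081/1440 ≈ 7.0007)
-38*(-4 + 4)² + W = -38*(-4 + 4)² + 10081/1440 = -38*0² + 10081/1440 = -38*0 + 10081/1440 = 0 + 10081/1440 = 10081/1440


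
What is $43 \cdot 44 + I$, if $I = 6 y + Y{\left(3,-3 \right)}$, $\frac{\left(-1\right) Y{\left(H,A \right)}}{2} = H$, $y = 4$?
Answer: $1910$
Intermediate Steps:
$Y{\left(H,A \right)} = - 2 H$
$I = 18$ ($I = 6 \cdot 4 - 6 = 24 - 6 = 18$)
$43 \cdot 44 + I = 43 \cdot 44 + 18 = 1892 + 18 = 1910$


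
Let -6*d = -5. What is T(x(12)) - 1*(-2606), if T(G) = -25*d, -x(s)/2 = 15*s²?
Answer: 15511/6 ≈ 2585.2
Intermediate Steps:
d = ⅚ (d = -⅙*(-5) = ⅚ ≈ 0.83333)
x(s) = -30*s²
T(G) = -125/6 (T(G) = -25*⅚ = -125/6)
T(x(12)) - 1*(-2606) = -125/6 - 1*(-2606) = -125/6 + 2606 = 15511/6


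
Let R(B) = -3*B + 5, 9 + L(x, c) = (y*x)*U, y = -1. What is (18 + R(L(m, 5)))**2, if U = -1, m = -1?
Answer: 2809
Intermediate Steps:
L(x, c) = -9 + x (L(x, c) = -9 - x*(-1) = -9 + x)
R(B) = 5 - 3*B
(18 + R(L(m, 5)))**2 = (18 + (5 - 3*(-9 - 1)))**2 = (18 + (5 - 3*(-10)))**2 = (18 + (5 + 30))**2 = (18 + 35)**2 = 53**2 = 2809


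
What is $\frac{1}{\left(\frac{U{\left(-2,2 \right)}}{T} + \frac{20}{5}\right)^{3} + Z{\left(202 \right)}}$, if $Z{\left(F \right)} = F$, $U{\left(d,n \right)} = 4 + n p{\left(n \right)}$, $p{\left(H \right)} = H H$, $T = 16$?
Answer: $\frac{64}{19787} \approx 0.0032344$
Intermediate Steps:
$p{\left(H \right)} = H^{2}$
$U{\left(d,n \right)} = 4 + n^{3}$ ($U{\left(d,n \right)} = 4 + n n^{2} = 4 + n^{3}$)
$\frac{1}{\left(\frac{U{\left(-2,2 \right)}}{T} + \frac{20}{5}\right)^{3} + Z{\left(202 \right)}} = \frac{1}{\left(\frac{4 + 2^{3}}{16} + \frac{20}{5}\right)^{3} + 202} = \frac{1}{\left(\left(4 + 8\right) \frac{1}{16} + 20 \cdot \frac{1}{5}\right)^{3} + 202} = \frac{1}{\left(12 \cdot \frac{1}{16} + 4\right)^{3} + 202} = \frac{1}{\left(\frac{3}{4} + 4\right)^{3} + 202} = \frac{1}{\left(\frac{19}{4}\right)^{3} + 202} = \frac{1}{\frac{6859}{64} + 202} = \frac{1}{\frac{19787}{64}} = \frac{64}{19787}$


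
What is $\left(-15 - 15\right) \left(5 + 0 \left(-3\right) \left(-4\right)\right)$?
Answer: $-150$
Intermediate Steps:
$\left(-15 - 15\right) \left(5 + 0 \left(-3\right) \left(-4\right)\right) = - 30 \left(5 + 0 \left(-4\right)\right) = - 30 \left(5 + 0\right) = \left(-30\right) 5 = -150$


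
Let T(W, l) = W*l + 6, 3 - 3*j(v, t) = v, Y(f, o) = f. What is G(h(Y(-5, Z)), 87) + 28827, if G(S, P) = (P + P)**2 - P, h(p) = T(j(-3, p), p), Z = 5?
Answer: 59016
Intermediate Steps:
j(v, t) = 1 - v/3
T(W, l) = 6 + W*l
h(p) = 6 + 2*p (h(p) = 6 + (1 - 1/3*(-3))*p = 6 + (1 + 1)*p = 6 + 2*p)
G(S, P) = -P + 4*P**2 (G(S, P) = (2*P)**2 - P = 4*P**2 - P = -P + 4*P**2)
G(h(Y(-5, Z)), 87) + 28827 = 87*(-1 + 4*87) + 28827 = 87*(-1 + 348) + 28827 = 87*347 + 28827 = 30189 + 28827 = 59016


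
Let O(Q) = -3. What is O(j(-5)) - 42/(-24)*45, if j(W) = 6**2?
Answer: 303/4 ≈ 75.750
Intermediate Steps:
j(W) = 36
O(j(-5)) - 42/(-24)*45 = -3 - 42/(-24)*45 = -3 - 42*(-1/24)*45 = -3 + (7/4)*45 = -3 + 315/4 = 303/4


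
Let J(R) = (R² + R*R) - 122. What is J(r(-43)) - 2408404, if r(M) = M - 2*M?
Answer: -2404828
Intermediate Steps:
r(M) = -M
J(R) = -122 + 2*R² (J(R) = (R² + R²) - 122 = 2*R² - 122 = -122 + 2*R²)
J(r(-43)) - 2408404 = (-122 + 2*(-1*(-43))²) - 2408404 = (-122 + 2*43²) - 2408404 = (-122 + 2*1849) - 2408404 = (-122 + 3698) - 2408404 = 3576 - 2408404 = -2404828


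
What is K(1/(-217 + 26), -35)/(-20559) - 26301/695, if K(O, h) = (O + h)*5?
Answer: -103254717619/2729104455 ≈ -37.835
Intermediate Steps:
K(O, h) = 5*O + 5*h
K(1/(-217 + 26), -35)/(-20559) - 26301/695 = (5/(-217 + 26) + 5*(-35))/(-20559) - 26301/695 = (5/(-191) - 175)*(-1/20559) - 26301*1/695 = (5*(-1/191) - 175)*(-1/20559) - 26301/695 = (-5/191 - 175)*(-1/20559) - 26301/695 = -33430/191*(-1/20559) - 26301/695 = 33430/3926769 - 26301/695 = -103254717619/2729104455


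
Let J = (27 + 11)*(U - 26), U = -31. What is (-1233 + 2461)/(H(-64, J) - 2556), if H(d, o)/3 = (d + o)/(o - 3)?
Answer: -443922/922879 ≈ -0.48102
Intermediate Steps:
J = -2166 (J = (27 + 11)*(-31 - 26) = 38*(-57) = -2166)
H(d, o) = 3*(d + o)/(-3 + o) (H(d, o) = 3*((d + o)/(o - 3)) = 3*((d + o)/(-3 + o)) = 3*(d + o)/(-3 + o))
(-1233 + 2461)/(H(-64, J) - 2556) = (-1233 + 2461)/(3*(-64 - 2166)/(-3 - 2166) - 2556) = 1228/(3*(-2230)/(-2169) - 2556) = 1228/(3*(-1/2169)*(-2230) - 2556) = 1228/(2230/723 - 2556) = 1228/(-1845758/723) = 1228*(-723/1845758) = -443922/922879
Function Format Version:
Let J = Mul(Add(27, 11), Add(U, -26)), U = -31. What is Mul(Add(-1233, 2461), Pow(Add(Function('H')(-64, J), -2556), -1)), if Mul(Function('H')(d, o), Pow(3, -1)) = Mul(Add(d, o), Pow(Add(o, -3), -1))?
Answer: Rational(-443922, 922879) ≈ -0.48102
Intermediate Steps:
J = -2166 (J = Mul(Add(27, 11), Add(-31, -26)) = Mul(38, -57) = -2166)
Function('H')(d, o) = Mul(3, Pow(Add(-3, o), -1), Add(d, o)) (Function('H')(d, o) = Mul(3, Mul(Add(d, o), Pow(Add(o, -3), -1))) = Mul(3, Mul(Add(d, o), Pow(Add(-3, o), -1))) = Mul(3, Mul(Pow(Add(-3, o), -1), Add(d, o))) = Mul(3, Pow(Add(-3, o), -1), Add(d, o)))
Mul(Add(-1233, 2461), Pow(Add(Function('H')(-64, J), -2556), -1)) = Mul(Add(-1233, 2461), Pow(Add(Mul(3, Pow(Add(-3, -2166), -1), Add(-64, -2166)), -2556), -1)) = Mul(1228, Pow(Add(Mul(3, Pow(-2169, -1), -2230), -2556), -1)) = Mul(1228, Pow(Add(Mul(3, Rational(-1, 2169), -2230), -2556), -1)) = Mul(1228, Pow(Add(Rational(2230, 723), -2556), -1)) = Mul(1228, Pow(Rational(-1845758, 723), -1)) = Mul(1228, Rational(-723, 1845758)) = Rational(-443922, 922879)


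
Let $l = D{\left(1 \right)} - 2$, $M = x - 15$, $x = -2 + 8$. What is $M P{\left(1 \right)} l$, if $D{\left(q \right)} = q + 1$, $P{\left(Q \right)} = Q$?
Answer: $0$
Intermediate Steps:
$x = 6$
$M = -9$ ($M = 6 - 15 = -9$)
$D{\left(q \right)} = 1 + q$
$l = 0$ ($l = \left(1 + 1\right) - 2 = 2 - 2 = 0$)
$M P{\left(1 \right)} l = \left(-9\right) 1 \cdot 0 = \left(-9\right) 0 = 0$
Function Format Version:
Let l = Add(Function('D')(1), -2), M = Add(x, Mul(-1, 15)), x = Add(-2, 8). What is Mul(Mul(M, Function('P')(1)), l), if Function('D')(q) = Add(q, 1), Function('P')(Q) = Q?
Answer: 0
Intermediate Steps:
x = 6
M = -9 (M = Add(6, Mul(-1, 15)) = Add(6, -15) = -9)
Function('D')(q) = Add(1, q)
l = 0 (l = Add(Add(1, 1), -2) = Add(2, -2) = 0)
Mul(Mul(M, Function('P')(1)), l) = Mul(Mul(-9, 1), 0) = Mul(-9, 0) = 0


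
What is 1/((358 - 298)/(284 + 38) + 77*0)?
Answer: 161/30 ≈ 5.3667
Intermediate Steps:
1/((358 - 298)/(284 + 38) + 77*0) = 1/(60/322 + 0) = 1/(60*(1/322) + 0) = 1/(30/161 + 0) = 1/(30/161) = 161/30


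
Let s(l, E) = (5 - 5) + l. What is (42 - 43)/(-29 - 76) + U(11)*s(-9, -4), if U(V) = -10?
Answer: 9451/105 ≈ 90.010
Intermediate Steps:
s(l, E) = l (s(l, E) = 0 + l = l)
(42 - 43)/(-29 - 76) + U(11)*s(-9, -4) = (42 - 43)/(-29 - 76) - 10*(-9) = -1/(-105) + 90 = -1*(-1/105) + 90 = 1/105 + 90 = 9451/105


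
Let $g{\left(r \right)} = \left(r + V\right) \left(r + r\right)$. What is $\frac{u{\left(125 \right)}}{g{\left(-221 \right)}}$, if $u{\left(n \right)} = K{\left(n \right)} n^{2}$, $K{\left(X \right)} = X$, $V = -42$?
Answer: $\frac{1953125}{116246} \approx 16.802$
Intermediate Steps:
$u{\left(n \right)} = n^{3}$ ($u{\left(n \right)} = n n^{2} = n^{3}$)
$g{\left(r \right)} = 2 r \left(-42 + r\right)$ ($g{\left(r \right)} = \left(r - 42\right) \left(r + r\right) = \left(-42 + r\right) 2 r = 2 r \left(-42 + r\right)$)
$\frac{u{\left(125 \right)}}{g{\left(-221 \right)}} = \frac{125^{3}}{2 \left(-221\right) \left(-42 - 221\right)} = \frac{1953125}{2 \left(-221\right) \left(-263\right)} = \frac{1953125}{116246}$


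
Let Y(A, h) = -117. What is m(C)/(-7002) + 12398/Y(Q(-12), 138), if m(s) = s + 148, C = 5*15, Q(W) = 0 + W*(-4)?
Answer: -3216181/30342 ≈ -106.00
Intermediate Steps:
Q(W) = -4*W (Q(W) = 0 - 4*W = -4*W)
C = 75
m(s) = 148 + s
m(C)/(-7002) + 12398/Y(Q(-12), 138) = (148 + 75)/(-7002) + 12398/(-117) = 223*(-1/7002) + 12398*(-1/117) = -223/7002 - 12398/117 = -3216181/30342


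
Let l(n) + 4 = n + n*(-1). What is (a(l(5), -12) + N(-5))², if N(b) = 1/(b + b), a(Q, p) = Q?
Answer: 1681/100 ≈ 16.810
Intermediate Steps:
l(n) = -4 (l(n) = -4 + (n + n*(-1)) = -4 + (n - n) = -4 + 0 = -4)
N(b) = 1/(2*b)
(a(l(5), -12) + N(-5))² = (-4 + (½)/(-5))² = (-4 + (½)*(-⅕))² = (-4 - ⅒)² = (-41/10)² = 1681/100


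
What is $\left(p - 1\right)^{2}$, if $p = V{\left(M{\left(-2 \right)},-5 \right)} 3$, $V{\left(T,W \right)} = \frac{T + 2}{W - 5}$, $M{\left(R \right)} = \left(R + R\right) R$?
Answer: $16$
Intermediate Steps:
$M{\left(R \right)} = 2 R^{2}$ ($M{\left(R \right)} = 2 R R = 2 R^{2}$)
$V{\left(T,W \right)} = \frac{2 + T}{-5 + W}$
$p = -3$ ($p = \frac{2 + 2 \left(-2\right)^{2}}{-5 - 5} \cdot 3 = \frac{2 + 2 \cdot 4}{-10} \cdot 3 = - \frac{2 + 8}{10} \cdot 3 = \left(- \frac{1}{10}\right) 10 \cdot 3 = \left(-1\right) 3 = -3$)
$\left(p - 1\right)^{2} = \left(-3 - 1\right)^{2} = \left(-4\right)^{2} = 16$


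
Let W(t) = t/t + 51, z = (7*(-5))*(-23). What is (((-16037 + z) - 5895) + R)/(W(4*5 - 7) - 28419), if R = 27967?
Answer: -360/1493 ≈ -0.24113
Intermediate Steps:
z = 805 (z = -35*(-23) = 805)
W(t) = 52 (W(t) = 1 + 51 = 52)
(((-16037 + z) - 5895) + R)/(W(4*5 - 7) - 28419) = (((-16037 + 805) - 5895) + 27967)/(52 - 28419) = ((-15232 - 5895) + 27967)/(-28367) = (-21127 + 27967)*(-1/28367) = 6840*(-1/28367) = -360/1493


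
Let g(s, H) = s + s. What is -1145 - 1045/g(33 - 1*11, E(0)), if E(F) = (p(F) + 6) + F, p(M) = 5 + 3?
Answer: -4675/4 ≈ -1168.8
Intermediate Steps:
p(M) = 8
E(F) = 14 + F (E(F) = (8 + 6) + F = 14 + F)
g(s, H) = 2*s
-1145 - 1045/g(33 - 1*11, E(0)) = -1145 - 1045*1/(2*(33 - 1*11)) = -1145 - 1045*1/(2*(33 - 11)) = -1145 - 1045/(2*22) = -1145 - 1045/44 = -1145 - 1045*1/44 = -1145 - 95/4 = -4675/4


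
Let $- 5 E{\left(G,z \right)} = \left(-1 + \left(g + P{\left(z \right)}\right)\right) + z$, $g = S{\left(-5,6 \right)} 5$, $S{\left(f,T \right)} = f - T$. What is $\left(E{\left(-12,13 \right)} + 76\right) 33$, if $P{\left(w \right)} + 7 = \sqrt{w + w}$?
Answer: $2838 - \frac{33 \sqrt{26}}{5} \approx 2804.3$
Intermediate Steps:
$P{\left(w \right)} = -7 + \sqrt{2} \sqrt{w}$ ($P{\left(w \right)} = -7 + \sqrt{w + w} = -7 + \sqrt{2 w} = -7 + \sqrt{2} \sqrt{w}$)
$g = -55$ ($g = \left(-5 - 6\right) 5 = \left(-11\right) 5 = -55$)
$E{\left(G,z \right)} = \frac{63}{5} - \frac{z}{5} - \frac{\sqrt{2} \sqrt{z}}{5}$ ($E{\left(G,z \right)} = - \frac{\left(-1 + \left(-55 + \left(-7 + \sqrt{2} \sqrt{z}\right)\right)\right) + z}{5} = - \frac{\left(-1 + \left(-62 + \sqrt{2} \sqrt{z}\right)\right) + z}{5} = - \frac{\left(-63 + \sqrt{2} \sqrt{z}\right) + z}{5} = - \frac{-63 + z + \sqrt{2} \sqrt{z}}{5} = \frac{63}{5} - \frac{z}{5} - \frac{\sqrt{2} \sqrt{z}}{5}$)
$\left(E{\left(-12,13 \right)} + 76\right) 33 = \left(\left(\frac{63}{5} - \frac{13}{5} - \frac{\sqrt{2} \sqrt{13}}{5}\right) + 76\right) 33 = \left(\left(\frac{63}{5} - \frac{13}{5} - \frac{\sqrt{26}}{5}\right) + 76\right) 33 = \left(\left(10 - \frac{\sqrt{26}}{5}\right) + 76\right) 33 = \left(86 - \frac{\sqrt{26}}{5}\right) 33 = 2838 - \frac{33 \sqrt{26}}{5}$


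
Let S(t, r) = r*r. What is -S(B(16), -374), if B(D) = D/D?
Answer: -139876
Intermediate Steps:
B(D) = 1
S(t, r) = r²
-S(B(16), -374) = -1*(-374)² = -1*139876 = -139876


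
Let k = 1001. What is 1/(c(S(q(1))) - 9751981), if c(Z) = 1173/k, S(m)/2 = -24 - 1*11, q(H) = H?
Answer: -1001/9761731808 ≈ -1.0254e-7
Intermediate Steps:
S(m) = -70 (S(m) = 2*(-24 - 1*11) = 2*(-24 - 11) = 2*(-35) = -70)
c(Z) = 1173/1001
1/(c(S(q(1))) - 9751981) = 1/(1173/1001 - 9751981) = 1/(-9761731808/1001) = -1001/9761731808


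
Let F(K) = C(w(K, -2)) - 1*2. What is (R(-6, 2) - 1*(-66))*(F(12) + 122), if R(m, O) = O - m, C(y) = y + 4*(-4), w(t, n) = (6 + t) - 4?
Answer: 8732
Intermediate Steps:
w(t, n) = 2 + t
C(y) = -16 + y (C(y) = y - 16 = -16 + y)
F(K) = -16 + K (F(K) = (-16 + (2 + K)) - 1*2 = (-14 + K) - 2 = -16 + K)
(R(-6, 2) - 1*(-66))*(F(12) + 122) = ((2 - 1*(-6)) - 1*(-66))*((-16 + 12) + 122) = ((2 + 6) + 66)*(-4 + 122) = (8 + 66)*118 = 74*118 = 8732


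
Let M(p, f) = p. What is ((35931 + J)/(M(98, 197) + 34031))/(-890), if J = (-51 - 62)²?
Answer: -4870/3037481 ≈ -0.0016033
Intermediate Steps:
J = 12769 (J = (-113)² = 12769)
((35931 + J)/(M(98, 197) + 34031))/(-890) = ((35931 + 12769)/(98 + 34031))/(-890) = (48700/34129)*(-1/890) = -4870/3037481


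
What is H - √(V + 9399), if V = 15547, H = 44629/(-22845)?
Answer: -44629/22845 - √24946 ≈ -159.90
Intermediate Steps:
H = -44629/22845 (H = 44629*(-1/22845) = -44629/22845 ≈ -1.9536)
H - √(V + 9399) = -44629/22845 - √(15547 + 9399) = -44629/22845 - √24946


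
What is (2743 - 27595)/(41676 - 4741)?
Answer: -24852/36935 ≈ -0.67286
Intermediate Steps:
(2743 - 27595)/(41676 - 4741) = -24852/36935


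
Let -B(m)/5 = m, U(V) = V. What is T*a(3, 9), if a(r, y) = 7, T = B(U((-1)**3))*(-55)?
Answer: -1925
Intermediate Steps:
B(m) = -5*m
T = -275 (T = -5*(-1)**3*(-55) = -5*(-1)*(-55) = 5*(-55) = -275)
T*a(3, 9) = -275*7 = -1925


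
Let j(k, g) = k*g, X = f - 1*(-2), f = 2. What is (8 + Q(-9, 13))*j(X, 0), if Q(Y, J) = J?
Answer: 0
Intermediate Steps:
X = 4 (X = 2 - 1*(-2) = 2 + 2 = 4)
j(k, g) = g*k
(8 + Q(-9, 13))*j(X, 0) = (8 + 13)*(0*4) = 21*0 = 0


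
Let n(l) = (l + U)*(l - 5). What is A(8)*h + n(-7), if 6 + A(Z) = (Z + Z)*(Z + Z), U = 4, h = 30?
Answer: 7536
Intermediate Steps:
A(Z) = -6 + 4*Z² (A(Z) = -6 + (Z + Z)*(Z + Z) = -6 + (2*Z)*(2*Z) = -6 + 4*Z²)
n(l) = (-5 + l)*(4 + l) (n(l) = (l + 4)*(l - 5) = (4 + l)*(-5 + l) = (-5 + l)*(4 + l))
A(8)*h + n(-7) = (-6 + 4*8²)*30 + (-20 + (-7)² - 1*(-7)) = (-6 + 4*64)*30 + (-20 + 49 + 7) = (-6 + 256)*30 + 36 = 250*30 + 36 = 7500 + 36 = 7536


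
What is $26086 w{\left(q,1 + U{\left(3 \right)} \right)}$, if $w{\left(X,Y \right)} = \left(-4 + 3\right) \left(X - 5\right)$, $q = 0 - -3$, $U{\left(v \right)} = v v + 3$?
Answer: $52172$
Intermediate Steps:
$U{\left(v \right)} = 3 + v^{2}$ ($U{\left(v \right)} = v^{2} + 3 = 3 + v^{2}$)
$q = 3$ ($q = 0 + 3 = 3$)
$w{\left(X,Y \right)} = 5 - X$ ($w{\left(X,Y \right)} = - (-5 + X) = 5 - X$)
$26086 w{\left(q,1 + U{\left(3 \right)} \right)} = 26086 \left(5 - 3\right) = 26086 \cdot 2 = 52172$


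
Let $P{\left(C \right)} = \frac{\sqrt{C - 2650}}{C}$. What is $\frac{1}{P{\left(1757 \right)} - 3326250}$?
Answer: $- \frac{10268296736250}{34154922018951563393} - \frac{1757 i \sqrt{893}}{34154922018951563393} \approx -3.0064 \cdot 10^{-7} - 1.5372 \cdot 10^{-15} i$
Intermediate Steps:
$P{\left(C \right)} = \frac{\sqrt{-2650 + C}}{C}$
$\frac{1}{P{\left(1757 \right)} - 3326250} = \frac{1}{\frac{\sqrt{-2650 + 1757}}{1757} - 3326250} = \frac{1}{\frac{\sqrt{-893}}{1757} - 3326250} = \frac{1}{\frac{i \sqrt{893}}{1757} - 3326250} = \frac{1}{-3326250 + \frac{i \sqrt{893}}{1757}}$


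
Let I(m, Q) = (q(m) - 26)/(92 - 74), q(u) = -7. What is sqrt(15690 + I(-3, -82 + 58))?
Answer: 7*sqrt(11526)/6 ≈ 125.25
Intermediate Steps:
I(m, Q) = -11/6 (I(m, Q) = (-7 - 26)/(92 - 74) = -33/18 = -33*1/18 = -11/6)
sqrt(15690 + I(-3, -82 + 58)) = sqrt(15690 - 11/6) = sqrt(94129/6) = 7*sqrt(11526)/6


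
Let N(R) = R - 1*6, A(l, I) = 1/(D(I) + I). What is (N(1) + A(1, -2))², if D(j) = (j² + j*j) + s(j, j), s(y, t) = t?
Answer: 361/16 ≈ 22.563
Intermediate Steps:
D(j) = j + 2*j² (D(j) = (j² + j*j) + j = (j² + j²) + j = 2*j² + j = j + 2*j²)
A(l, I) = 1/(I + I*(1 + 2*I)) (A(l, I) = 1/(I*(1 + 2*I) + I) = 1/(I + I*(1 + 2*I)))
N(R) = -6 + R (N(R) = R - 6 = -6 + R)
(N(1) + A(1, -2))² = ((-6 + 1) + (½)/(-2*(1 - 2)))² = (-5 + (½)*(-½)/(-1))² = (-5 + (½)*(-½)*(-1))² = (-5 + ¼)² = (-19/4)² = 361/16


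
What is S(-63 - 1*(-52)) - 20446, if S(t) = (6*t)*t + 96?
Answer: -19624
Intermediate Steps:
S(t) = 96 + 6*t² (S(t) = 6*t² + 96 = 96 + 6*t²)
S(-63 - 1*(-52)) - 20446 = (96 + 6*(-63 - 1*(-52))²) - 20446 = (96 + 6*(-63 + 52)²) - 20446 = (96 + 6*(-11)²) - 20446 = (96 + 6*121) - 20446 = (96 + 726) - 20446 = 822 - 20446 = -19624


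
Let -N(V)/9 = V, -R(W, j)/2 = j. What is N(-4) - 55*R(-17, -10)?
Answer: -1064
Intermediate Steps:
R(W, j) = -2*j
N(V) = -9*V
N(-4) - 55*R(-17, -10) = -9*(-4) - (-110)*(-10) = 36 - 55*20 = 36 - 1100 = -1064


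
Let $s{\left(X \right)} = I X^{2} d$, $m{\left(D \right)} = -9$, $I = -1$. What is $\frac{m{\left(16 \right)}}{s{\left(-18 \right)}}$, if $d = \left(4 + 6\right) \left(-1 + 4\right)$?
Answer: $\frac{1}{1080} \approx 0.00092593$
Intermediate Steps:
$d = 30$ ($d = 10 \cdot 3 = 30$)
$s{\left(X \right)} = - 30 X^{2}$ ($s{\left(X \right)} = - X^{2} \cdot 30 = - 30 X^{2}$)
$\frac{m{\left(16 \right)}}{s{\left(-18 \right)}} = - \frac{9}{\left(-30\right) \left(-18\right)^{2}} = - \frac{9}{\left(-30\right) 324} = - \frac{9}{-9720} = \left(-9\right) \left(- \frac{1}{9720}\right) = \frac{1}{1080}$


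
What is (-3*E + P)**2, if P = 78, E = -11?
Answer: 12321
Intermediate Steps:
(-3*E + P)**2 = (-3*(-11) + 78)**2 = (33 + 78)**2 = 111**2 = 12321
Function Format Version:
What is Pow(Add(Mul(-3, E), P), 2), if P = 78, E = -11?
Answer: 12321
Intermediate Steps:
Pow(Add(Mul(-3, E), P), 2) = Pow(Add(Mul(-3, -11), 78), 2) = Pow(Add(33, 78), 2) = Pow(111, 2) = 12321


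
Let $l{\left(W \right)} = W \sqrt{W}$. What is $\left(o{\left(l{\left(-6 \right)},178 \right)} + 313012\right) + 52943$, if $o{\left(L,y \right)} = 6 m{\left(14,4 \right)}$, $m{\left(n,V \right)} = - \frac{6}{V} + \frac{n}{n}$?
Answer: $365952$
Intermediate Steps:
$l{\left(W \right)} = W^{\frac{3}{2}}$
$m{\left(n,V \right)} = 1 - \frac{6}{V}$ ($m{\left(n,V \right)} = - \frac{6}{V} + 1 = 1 - \frac{6}{V}$)
$o{\left(L,y \right)} = -3$ ($o{\left(L,y \right)} = 6 \frac{-6 + 4}{4} = 6 \cdot \frac{1}{4} \left(-2\right) = 6 \left(- \frac{1}{2}\right) = -3$)
$\left(o{\left(l{\left(-6 \right)},178 \right)} + 313012\right) + 52943 = \left(-3 + 313012\right) + 52943 = 313009 + 52943 = 365952$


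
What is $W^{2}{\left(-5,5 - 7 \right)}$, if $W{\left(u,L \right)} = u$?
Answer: $25$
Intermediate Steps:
$W^{2}{\left(-5,5 - 7 \right)} = \left(-5\right)^{2} = 25$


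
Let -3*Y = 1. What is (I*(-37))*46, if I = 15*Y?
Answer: 8510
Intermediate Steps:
Y = -⅓ (Y = -⅓*1 = -⅓ ≈ -0.33333)
I = -5 (I = 15*(-⅓) = -5)
(I*(-37))*46 = -5*(-37)*46 = 185*46 = 8510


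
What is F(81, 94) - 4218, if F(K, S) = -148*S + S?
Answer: -18036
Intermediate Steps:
F(K, S) = -147*S
F(81, 94) - 4218 = -147*94 - 4218 = -13818 - 4218 = -18036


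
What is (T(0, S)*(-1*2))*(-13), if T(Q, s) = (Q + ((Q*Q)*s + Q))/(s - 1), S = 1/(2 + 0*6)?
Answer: 0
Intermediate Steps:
S = ½ (S = 1/(2 + 0) = 1/2 = ½ ≈ 0.50000)
T(Q, s) = (2*Q + s*Q²)/(-1 + s) (T(Q, s) = (Q + (Q²*s + Q))/(-1 + s) = (Q + (s*Q² + Q))/(-1 + s) = (Q + (Q + s*Q²))/(-1 + s) = (2*Q + s*Q²)/(-1 + s))
(T(0, S)*(-1*2))*(-13) = ((0*(2 + 0*(½))/(-1 + ½))*(-1*2))*(-13) = ((0*(2 + 0)/(-½))*(-2))*(-13) = ((0*(-2)*2)*(-2))*(-13) = (0*(-2))*(-13) = 0*(-13) = 0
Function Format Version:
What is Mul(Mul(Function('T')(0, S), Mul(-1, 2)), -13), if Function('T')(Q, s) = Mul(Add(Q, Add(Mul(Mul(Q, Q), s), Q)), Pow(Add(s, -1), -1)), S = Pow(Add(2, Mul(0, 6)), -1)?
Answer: 0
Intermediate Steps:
S = Rational(1, 2) (S = Pow(Add(2, 0), -1) = Pow(2, -1) = Rational(1, 2) ≈ 0.50000)
Function('T')(Q, s) = Mul(Pow(Add(-1, s), -1), Add(Mul(2, Q), Mul(s, Pow(Q, 2)))) (Function('T')(Q, s) = Mul(Add(Q, Add(Mul(Pow(Q, 2), s), Q)), Pow(Add(-1, s), -1)) = Mul(Add(Q, Add(Mul(s, Pow(Q, 2)), Q)), Pow(Add(-1, s), -1)) = Mul(Add(Q, Add(Q, Mul(s, Pow(Q, 2)))), Pow(Add(-1, s), -1)) = Mul(Add(Mul(2, Q), Mul(s, Pow(Q, 2))), Pow(Add(-1, s), -1)) = Mul(Pow(Add(-1, s), -1), Add(Mul(2, Q), Mul(s, Pow(Q, 2)))))
Mul(Mul(Function('T')(0, S), Mul(-1, 2)), -13) = Mul(Mul(Mul(0, Pow(Add(-1, Rational(1, 2)), -1), Add(2, Mul(0, Rational(1, 2)))), Mul(-1, 2)), -13) = Mul(Mul(Mul(0, Pow(Rational(-1, 2), -1), Add(2, 0)), -2), -13) = Mul(Mul(Mul(0, -2, 2), -2), -13) = Mul(Mul(0, -2), -13) = Mul(0, -13) = 0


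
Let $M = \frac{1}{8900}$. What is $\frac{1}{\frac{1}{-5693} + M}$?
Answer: $- \frac{50667700}{3207} \approx -15799.0$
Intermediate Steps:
$M = \frac{1}{8900} \approx 0.00011236$
$\frac{1}{\frac{1}{-5693} + M} = \frac{1}{\frac{1}{-5693} + \frac{1}{8900}} = \frac{1}{- \frac{1}{5693} + \frac{1}{8900}} = \frac{1}{- \frac{3207}{50667700}} = - \frac{50667700}{3207}$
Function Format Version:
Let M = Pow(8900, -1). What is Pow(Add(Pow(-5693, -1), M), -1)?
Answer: Rational(-50667700, 3207) ≈ -15799.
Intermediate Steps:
M = Rational(1, 8900) ≈ 0.00011236
Pow(Add(Pow(-5693, -1), M), -1) = Pow(Add(Pow(-5693, -1), Rational(1, 8900)), -1) = Pow(Add(Rational(-1, 5693), Rational(1, 8900)), -1) = Pow(Rational(-3207, 50667700), -1) = Rational(-50667700, 3207)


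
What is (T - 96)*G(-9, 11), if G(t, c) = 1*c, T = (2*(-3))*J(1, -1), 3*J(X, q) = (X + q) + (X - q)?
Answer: -1100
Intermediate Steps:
J(X, q) = 2*X/3 (J(X, q) = ((X + q) + (X - q))/3 = (2*X)/3 = 2*X/3)
T = -4 (T = (2*(-3))*((⅔)*1) = -6*⅔ = -4)
G(t, c) = c
(T - 96)*G(-9, 11) = (-4 - 96)*11 = -100*11 = -1100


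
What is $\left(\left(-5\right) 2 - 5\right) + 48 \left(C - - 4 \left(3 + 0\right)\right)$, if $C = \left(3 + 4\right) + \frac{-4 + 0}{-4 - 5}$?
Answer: $\frac{2755}{3} \approx 918.33$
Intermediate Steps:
$C = \frac{67}{9}$ ($C = 7 - \frac{4}{-9} = 7 - - \frac{4}{9} = 7 + \frac{4}{9} = \frac{67}{9} \approx 7.4444$)
$\left(\left(-5\right) 2 - 5\right) + 48 \left(C - - 4 \left(3 + 0\right)\right) = \left(\left(-5\right) 2 - 5\right) + 48 \left(\frac{67}{9} - - 4 \left(3 + 0\right)\right) = \left(-10 - 5\right) + 48 \left(\frac{67}{9} - \left(-4\right) 3\right) = -15 + 48 \left(\frac{67}{9} - -12\right) = -15 + 48 \left(\frac{67}{9} + 12\right) = -15 + 48 \cdot \frac{175}{9} = -15 + \frac{2800}{3} = \frac{2755}{3}$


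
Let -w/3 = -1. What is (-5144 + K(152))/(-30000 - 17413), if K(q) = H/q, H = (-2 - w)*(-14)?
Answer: 390909/3603388 ≈ 0.10848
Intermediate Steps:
w = 3 (w = -3*(-1) = 3)
H = 70 (H = (-2 - 1*3)*(-14) = (-2 - 3)*(-14) = -5*(-14) = 70)
K(q) = 70/q
(-5144 + K(152))/(-30000 - 17413) = (-5144 + 70/152)/(-30000 - 17413) = (-5144 + 70*(1/152))/(-47413) = (-5144 + 35/76)*(-1/47413) = -390909/76*(-1/47413) = 390909/3603388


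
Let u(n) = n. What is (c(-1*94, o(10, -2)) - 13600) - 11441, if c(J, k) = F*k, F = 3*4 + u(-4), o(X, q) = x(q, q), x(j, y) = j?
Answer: -25057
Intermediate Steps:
o(X, q) = q
F = 8 (F = 3*4 - 4 = 12 - 4 = 8)
c(J, k) = 8*k
(c(-1*94, o(10, -2)) - 13600) - 11441 = (8*(-2) - 13600) - 11441 = (-16 - 13600) - 11441 = -13616 - 11441 = -25057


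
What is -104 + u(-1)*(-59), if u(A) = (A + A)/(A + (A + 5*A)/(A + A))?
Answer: -45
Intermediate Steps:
u(A) = 2*A/(3 + A) (u(A) = (2*A)/(A + (6*A)/((2*A))) = (2*A)/(A + (6*A)*(1/(2*A))) = (2*A)/(A + 3) = (2*A)/(3 + A) = 2*A/(3 + A))
-104 + u(-1)*(-59) = -104 + (2*(-1)/(3 - 1))*(-59) = -104 + (2*(-1)/2)*(-59) = -104 + (2*(-1)*(1/2))*(-59) = -104 - 1*(-59) = -104 + 59 = -45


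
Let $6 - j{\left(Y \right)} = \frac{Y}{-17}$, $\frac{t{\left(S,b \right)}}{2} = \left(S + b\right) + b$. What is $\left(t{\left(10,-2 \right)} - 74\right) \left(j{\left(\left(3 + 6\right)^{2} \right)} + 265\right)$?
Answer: $- \frac{290656}{17} \approx -17097.0$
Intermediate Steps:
$t{\left(S,b \right)} = 2 S + 4 b$ ($t{\left(S,b \right)} = 2 \left(\left(S + b\right) + b\right) = 2 \left(S + 2 b\right) = 2 S + 4 b$)
$j{\left(Y \right)} = 6 + \frac{Y}{17}$ ($j{\left(Y \right)} = 6 - \frac{Y}{-17} = 6 - Y \left(- \frac{1}{17}\right) = 6 - - \frac{Y}{17} = 6 + \frac{Y}{17}$)
$\left(t{\left(10,-2 \right)} - 74\right) \left(j{\left(\left(3 + 6\right)^{2} \right)} + 265\right) = \left(\left(2 \cdot 10 + 4 \left(-2\right)\right) - 74\right) \left(\left(6 + \frac{\left(3 + 6\right)^{2}}{17}\right) + 265\right) = \left(\left(20 - 8\right) - 74\right) \left(\left(6 + \frac{9^{2}}{17}\right) + 265\right) = \left(12 - 74\right) \left(\left(6 + \frac{1}{17} \cdot 81\right) + 265\right) = - 62 \left(\left(6 + \frac{81}{17}\right) + 265\right) = - 62 \left(\frac{183}{17} + 265\right) = \left(-62\right) \frac{4688}{17} = - \frac{290656}{17}$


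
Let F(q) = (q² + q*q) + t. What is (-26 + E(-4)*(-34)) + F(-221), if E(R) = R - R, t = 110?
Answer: 97766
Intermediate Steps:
F(q) = 110 + 2*q² (F(q) = (q² + q*q) + 110 = (q² + q²) + 110 = 2*q² + 110 = 110 + 2*q²)
E(R) = 0
(-26 + E(-4)*(-34)) + F(-221) = (-26 + 0*(-34)) + (110 + 2*(-221)²) = (-26 + 0) + (110 + 2*48841) = -26 + (110 + 97682) = -26 + 97792 = 97766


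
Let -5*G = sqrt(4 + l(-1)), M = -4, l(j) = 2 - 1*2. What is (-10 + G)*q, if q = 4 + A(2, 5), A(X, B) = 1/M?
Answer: -39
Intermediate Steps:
l(j) = 0 (l(j) = 2 - 2 = 0)
A(X, B) = -1/4 (A(X, B) = 1/(-4) = -1/4)
G = -2/5 (G = -sqrt(4 + 0)/5 = -sqrt(4)/5 = -1/5*2 = -2/5 ≈ -0.40000)
q = 15/4 (q = 4 - 1/4 = 15/4 ≈ 3.7500)
(-10 + G)*q = (-10 - 2/5)*(15/4) = -52/5*15/4 = -39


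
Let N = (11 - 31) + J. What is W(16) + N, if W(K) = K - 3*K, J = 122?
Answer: 70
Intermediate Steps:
W(K) = -2*K
N = 102 (N = (11 - 31) + 122 = -20 + 122 = 102)
W(16) + N = -2*16 + 102 = -32 + 102 = 70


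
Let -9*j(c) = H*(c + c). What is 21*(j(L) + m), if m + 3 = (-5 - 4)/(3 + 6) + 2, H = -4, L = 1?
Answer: -70/3 ≈ -23.333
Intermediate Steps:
j(c) = 8*c/9 (j(c) = -(-4)*(c + c)/9 = -(-4)*2*c/9 = -(-8)*c/9 = 8*c/9)
m = -2 (m = -3 + ((-5 - 4)/(3 + 6) + 2) = -3 + (-9/9 + 2) = -3 + (-9*1/9 + 2) = -3 + (-1 + 2) = -3 + 1 = -2)
21*(j(L) + m) = 21*((8/9)*1 - 2) = 21*(8/9 - 2) = 21*(-10/9) = -70/3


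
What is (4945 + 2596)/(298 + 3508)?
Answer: 7541/3806 ≈ 1.9813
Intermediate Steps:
(4945 + 2596)/(298 + 3508) = 7541/3806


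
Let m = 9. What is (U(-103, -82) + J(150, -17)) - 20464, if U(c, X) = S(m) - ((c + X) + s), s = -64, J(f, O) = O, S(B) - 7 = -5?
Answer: -20230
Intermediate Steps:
S(B) = 2 (S(B) = 7 - 5 = 2)
U(c, X) = 66 - X - c (U(c, X) = 2 - ((c + X) - 64) = 2 - ((X + c) - 64) = 2 - (-64 + X + c) = 2 + (64 - X - c) = 66 - X - c)
(U(-103, -82) + J(150, -17)) - 20464 = ((66 - 1*(-82) - 1*(-103)) - 17) - 20464 = ((66 + 82 + 103) - 17) - 20464 = (251 - 17) - 20464 = 234 - 20464 = -20230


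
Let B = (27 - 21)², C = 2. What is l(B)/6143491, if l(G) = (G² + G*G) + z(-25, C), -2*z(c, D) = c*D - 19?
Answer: 5253/12286982 ≈ 0.00042753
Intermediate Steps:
B = 36 (B = 6² = 36)
z(c, D) = 19/2 - D*c/2 (z(c, D) = -(c*D - 19)/2 = -(D*c - 19)/2 = -(-19 + D*c)/2 = 19/2 - D*c/2)
l(G) = 69/2 + 2*G² (l(G) = (G² + G*G) + (19/2 - ½*2*(-25)) = (G² + G²) + (19/2 + 25) = 2*G² + 69/2 = 69/2 + 2*G²)
l(B)/6143491 = (69/2 + 2*36²)/6143491 = (69/2 + 2*1296)*(1/6143491) = (69/2 + 2592)*(1/6143491) = (5253/2)*(1/6143491) = 5253/12286982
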